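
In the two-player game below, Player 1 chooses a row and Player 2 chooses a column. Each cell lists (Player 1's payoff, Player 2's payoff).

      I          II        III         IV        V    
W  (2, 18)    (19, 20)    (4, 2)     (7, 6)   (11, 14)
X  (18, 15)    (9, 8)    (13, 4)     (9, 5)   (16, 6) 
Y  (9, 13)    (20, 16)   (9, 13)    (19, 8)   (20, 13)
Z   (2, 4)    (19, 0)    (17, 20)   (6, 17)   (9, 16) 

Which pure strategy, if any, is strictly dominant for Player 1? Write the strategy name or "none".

W fails to dominate X at I (2<18).
X fails to dominate W at II (9<19).
Y fails to dominate X at I (9<18).
Z fails to dominate W at I (2=2).
No single strategy dominates all the others.

none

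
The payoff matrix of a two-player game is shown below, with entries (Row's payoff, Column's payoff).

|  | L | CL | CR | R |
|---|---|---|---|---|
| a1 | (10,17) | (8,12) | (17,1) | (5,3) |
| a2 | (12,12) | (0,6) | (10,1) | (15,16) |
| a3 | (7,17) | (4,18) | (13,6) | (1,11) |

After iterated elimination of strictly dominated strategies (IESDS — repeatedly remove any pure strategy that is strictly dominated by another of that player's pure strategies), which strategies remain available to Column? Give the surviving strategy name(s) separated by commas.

Row's strategy a3 is strictly dominated by a1 (L: 10>7, CL: 8>4, CR: 17>13, R: 5>1) and is removed.
For Column, L strictly dominates CL on the remaining rows (a1: 17>12, a2: 12>6); eliminate CL.
Column's strategy CR is strictly dominated by L (a1: 17>1, a2: 12>1) and is removed.
Row a1 is eliminated: a2 beats it against every remaining column (L: 12>10, R: 15>5).
Column's strategy L is strictly dominated by R (a2: 16>12) and is removed.
Among the remaining strategies, none is strictly dominated by another pure strategy of the same player, so the elimination stops.
Surviving strategies — Row: {a2}; Column: {R}.

R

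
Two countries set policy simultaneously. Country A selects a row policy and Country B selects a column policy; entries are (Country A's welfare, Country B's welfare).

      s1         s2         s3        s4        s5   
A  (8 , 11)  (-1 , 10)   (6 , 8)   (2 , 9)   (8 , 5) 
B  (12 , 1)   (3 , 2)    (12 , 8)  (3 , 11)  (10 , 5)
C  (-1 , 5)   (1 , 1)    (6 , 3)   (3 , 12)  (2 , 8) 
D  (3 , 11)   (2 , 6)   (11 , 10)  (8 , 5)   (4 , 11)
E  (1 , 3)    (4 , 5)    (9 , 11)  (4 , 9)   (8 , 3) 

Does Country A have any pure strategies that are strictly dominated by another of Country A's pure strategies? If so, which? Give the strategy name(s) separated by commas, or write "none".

B strictly dominates A — s1: 12>8, s2: 3>-1, s3: 12>6, s4: 3>2, s5: 10>8.
B: no other strategy beats it everywhere (A at s1 (12>8); C at s1 (12>-1); D at s1 (12>3); E at s1 (12>1)).
C: dominated, since D does at least as well everywhere (s1: 3>-1, s2: 2>1, s3: 11>6, s4: 8>3, s5: 4>2).
D is not dominated — it holds its own against A at s2 (2>-1); B at s4 (8>3); C at s1 (3>-1); E at s1 (3>1).
E: no other strategy beats it everywhere (A at s2 (4>-1); B at s2 (4>3); C at s1 (1>-1); D at s2 (4>2)).

A, C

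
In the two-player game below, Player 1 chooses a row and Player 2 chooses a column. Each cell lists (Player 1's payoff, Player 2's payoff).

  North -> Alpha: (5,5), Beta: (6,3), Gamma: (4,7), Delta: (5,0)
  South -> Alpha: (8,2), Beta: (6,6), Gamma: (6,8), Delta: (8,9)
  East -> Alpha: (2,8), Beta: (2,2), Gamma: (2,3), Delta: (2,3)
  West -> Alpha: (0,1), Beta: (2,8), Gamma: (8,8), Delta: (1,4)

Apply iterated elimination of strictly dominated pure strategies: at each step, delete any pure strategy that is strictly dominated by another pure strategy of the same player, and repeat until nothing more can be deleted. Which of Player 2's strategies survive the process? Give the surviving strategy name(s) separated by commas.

For Player 1, North strictly dominates East on the remaining columns (Alpha: 5>2, Beta: 6>2, Gamma: 4>2, Delta: 5>2); eliminate East.
Player 2's strategy Alpha is strictly dominated by Gamma (North: 7>5, South: 8>2, West: 8>1) and is removed.
Among the remaining strategies, none is strictly dominated by another pure strategy of the same player, so the elimination stops.
Surviving strategies — Player 1: {North, South, West}; Player 2: {Beta, Gamma, Delta}.

Beta, Gamma, Delta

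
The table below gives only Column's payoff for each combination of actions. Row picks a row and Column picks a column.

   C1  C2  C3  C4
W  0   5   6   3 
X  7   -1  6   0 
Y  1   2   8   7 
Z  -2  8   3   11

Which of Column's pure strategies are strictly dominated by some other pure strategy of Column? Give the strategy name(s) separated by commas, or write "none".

C1: no other strategy beats it everywhere (C2 at X (7>-1); C3 at X (7>6); C4 at X (7>0)).
C2 is not dominated — it holds its own against C1 at W (5>0); C3 at Z (8>3); C4 at W (5>3).
Nothing dominates C3: C1 at W (6>0); C2 at W (6>5); C4 at W (6>3).
C4 is not dominated — it holds its own against C1 at W (3>0); C2 at X (0>-1); C3 at Z (11>3).

none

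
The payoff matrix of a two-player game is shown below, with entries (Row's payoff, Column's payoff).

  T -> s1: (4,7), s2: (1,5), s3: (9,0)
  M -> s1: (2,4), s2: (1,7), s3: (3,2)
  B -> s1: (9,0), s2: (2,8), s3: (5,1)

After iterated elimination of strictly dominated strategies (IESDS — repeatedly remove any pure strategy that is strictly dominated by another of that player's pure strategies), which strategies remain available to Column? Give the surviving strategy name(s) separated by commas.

s2

For Row, B strictly dominates M on the remaining columns (s1: 9>2, s2: 2>1, s3: 5>3); eliminate M.
Column's strategy s3 is strictly dominated by s2 (T: 5>0, B: 8>1) and is removed.
Row T is eliminated: B beats it against every remaining column (s1: 9>4, s2: 2>1).
For Column, s2 strictly dominates s1 on the remaining rows (B: 8>0); eliminate s1.
Among the remaining strategies, none is strictly dominated by another pure strategy of the same player, so the elimination stops.
Surviving strategies — Row: {B}; Column: {s2}.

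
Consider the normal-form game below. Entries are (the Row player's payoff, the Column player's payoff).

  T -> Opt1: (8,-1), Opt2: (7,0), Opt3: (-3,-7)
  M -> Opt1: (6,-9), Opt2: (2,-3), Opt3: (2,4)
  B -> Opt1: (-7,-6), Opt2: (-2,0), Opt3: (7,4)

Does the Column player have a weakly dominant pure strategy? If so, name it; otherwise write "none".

none

Opt1 fails to dominate Opt2 at T (-1<0).
Opt2 fails to dominate Opt3 at M (-3<4).
Opt3 fails to dominate Opt1 at T (-7<-1).
No single strategy dominates all the others.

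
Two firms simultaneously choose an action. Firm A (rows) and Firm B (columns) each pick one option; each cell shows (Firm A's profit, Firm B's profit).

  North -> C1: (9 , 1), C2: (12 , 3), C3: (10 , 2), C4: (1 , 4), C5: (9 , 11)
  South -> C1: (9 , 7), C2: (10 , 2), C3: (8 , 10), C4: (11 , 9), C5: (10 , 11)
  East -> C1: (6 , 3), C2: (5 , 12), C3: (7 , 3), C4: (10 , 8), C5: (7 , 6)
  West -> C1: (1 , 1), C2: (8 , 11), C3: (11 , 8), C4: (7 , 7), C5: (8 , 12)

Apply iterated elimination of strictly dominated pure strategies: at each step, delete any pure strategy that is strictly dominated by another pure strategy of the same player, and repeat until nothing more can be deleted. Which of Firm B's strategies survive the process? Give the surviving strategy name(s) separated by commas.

C5

For Firm A, South strictly dominates East on the remaining columns (C1: 9>6, C2: 10>5, C3: 8>7, C4: 11>10, C5: 10>7); eliminate East.
Column C1 is eliminated: C3 beats it against every remaining row (North: 2>1, South: 10>7, West: 8>1).
For Firm B, C5 strictly dominates C2 on the remaining rows (North: 11>3, South: 11>2, West: 12>11); eliminate C2.
For Firm B, C5 strictly dominates C3 on the remaining rows (North: 11>2, South: 11>10, West: 12>8); eliminate C3.
Row North is eliminated: South beats it against every remaining column (C4: 11>1, C5: 10>9).
Row West is eliminated: South beats it against every remaining column (C4: 11>7, C5: 10>8).
Column C4 is eliminated: C5 beats it against every remaining row (South: 11>9).
Among the remaining strategies, none is strictly dominated by another pure strategy of the same player, so the elimination stops.
Surviving strategies — Firm A: {South}; Firm B: {C5}.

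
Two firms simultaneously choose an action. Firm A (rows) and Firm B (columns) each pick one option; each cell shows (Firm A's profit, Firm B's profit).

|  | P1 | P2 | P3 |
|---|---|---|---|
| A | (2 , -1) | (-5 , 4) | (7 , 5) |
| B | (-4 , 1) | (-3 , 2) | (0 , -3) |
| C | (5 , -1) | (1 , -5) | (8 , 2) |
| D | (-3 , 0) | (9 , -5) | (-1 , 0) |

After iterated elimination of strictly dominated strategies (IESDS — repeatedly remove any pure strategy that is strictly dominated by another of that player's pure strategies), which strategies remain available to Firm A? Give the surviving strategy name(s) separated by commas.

C

For Firm A, C strictly dominates A on the remaining columns (P1: 5>2, P2: 1>-5, P3: 8>7); eliminate A.
For Firm A, C strictly dominates B on the remaining columns (P1: 5>-4, P2: 1>-3, P3: 8>0); eliminate B.
For Firm B, P1 strictly dominates P2 on the remaining rows (C: -1>-5, D: 0>-5); eliminate P2.
Row D is eliminated: C beats it against every remaining column (P1: 5>-3, P3: 8>-1).
For Firm B, P3 strictly dominates P1 on the remaining rows (C: 2>-1); eliminate P1.
Among the remaining strategies, none is strictly dominated by another pure strategy of the same player, so the elimination stops.
Surviving strategies — Firm A: {C}; Firm B: {P3}.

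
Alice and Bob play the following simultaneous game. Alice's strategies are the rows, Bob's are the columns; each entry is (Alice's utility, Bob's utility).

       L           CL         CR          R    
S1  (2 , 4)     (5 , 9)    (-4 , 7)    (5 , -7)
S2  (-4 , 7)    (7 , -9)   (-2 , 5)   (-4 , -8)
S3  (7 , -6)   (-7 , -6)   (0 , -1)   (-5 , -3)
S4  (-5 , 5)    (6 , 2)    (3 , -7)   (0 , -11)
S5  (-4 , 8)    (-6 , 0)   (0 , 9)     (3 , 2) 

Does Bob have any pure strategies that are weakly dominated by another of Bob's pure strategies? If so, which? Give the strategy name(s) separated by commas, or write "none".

L is not dominated — it holds its own against CL at S2 (7>-9); CR at S2 (7>5); R at S1 (4>-7).
CL is not dominated — it holds its own against L at S1 (9>4); CR at S1 (9>7); R at S1 (9>-7).
CR: no other strategy beats it everywhere (L at S1 (7>4); CL at S2 (5>-9); R at S1 (7>-7)).
CR weakly dominates R — S1: 7>-7, S2: 5>-8, S3: -1>-3, S4: -7>-11, S5: 9>2.

R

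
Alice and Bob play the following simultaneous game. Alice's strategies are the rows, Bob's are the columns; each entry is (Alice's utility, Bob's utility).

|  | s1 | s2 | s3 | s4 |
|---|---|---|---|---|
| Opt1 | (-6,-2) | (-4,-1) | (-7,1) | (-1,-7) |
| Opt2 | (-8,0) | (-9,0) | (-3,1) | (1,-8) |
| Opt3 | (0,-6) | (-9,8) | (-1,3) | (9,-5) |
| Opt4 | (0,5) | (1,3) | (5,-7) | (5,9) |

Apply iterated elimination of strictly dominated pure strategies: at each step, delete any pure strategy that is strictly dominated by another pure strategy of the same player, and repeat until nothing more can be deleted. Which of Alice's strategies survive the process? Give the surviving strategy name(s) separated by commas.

Opt3, Opt4

Row Opt1 is eliminated: Opt4 beats it against every remaining column (s1: 0>-6, s2: 1>-4, s3: 5>-7, s4: 5>-1).
For Alice, Opt4 strictly dominates Opt2 on the remaining columns (s1: 0>-8, s2: 1>-9, s3: 5>-3, s4: 5>1); eliminate Opt2.
Bob's strategy s1 is strictly dominated by s4 (Opt3: -5>-6, Opt4: 9>5) and is removed.
Column s3 is eliminated: s2 beats it against every remaining row (Opt3: 8>3, Opt4: 3>-7).
Among the remaining strategies, none is strictly dominated by another pure strategy of the same player, so the elimination stops.
Surviving strategies — Alice: {Opt3, Opt4}; Bob: {s2, s4}.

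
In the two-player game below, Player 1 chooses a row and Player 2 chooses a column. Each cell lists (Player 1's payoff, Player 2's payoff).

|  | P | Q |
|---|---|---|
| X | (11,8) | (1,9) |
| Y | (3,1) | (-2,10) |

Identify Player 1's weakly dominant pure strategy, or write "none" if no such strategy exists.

X vs Y: P: 11>3, Q: 1>-2.
X is at least as good as every other strategy against every opponent action, so it is weakly dominant.

X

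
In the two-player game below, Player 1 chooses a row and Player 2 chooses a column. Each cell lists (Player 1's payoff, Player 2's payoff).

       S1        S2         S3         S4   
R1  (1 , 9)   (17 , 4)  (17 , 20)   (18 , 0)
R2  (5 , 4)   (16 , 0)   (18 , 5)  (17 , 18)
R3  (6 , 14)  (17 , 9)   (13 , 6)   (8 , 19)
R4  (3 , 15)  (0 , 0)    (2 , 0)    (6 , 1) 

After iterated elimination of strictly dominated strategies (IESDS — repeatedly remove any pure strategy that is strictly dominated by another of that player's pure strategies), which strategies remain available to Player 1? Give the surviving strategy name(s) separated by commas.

R1, R2, R3

Row R4 is eliminated: R2 beats it against every remaining column (S1: 5>3, S2: 16>0, S3: 18>2, S4: 17>6).
Player 2's strategy S2 is strictly dominated by S1 (R1: 9>4, R2: 4>0, R3: 14>9) and is removed.
Among the remaining strategies, none is strictly dominated by another pure strategy of the same player, so the elimination stops.
Surviving strategies — Player 1: {R1, R2, R3}; Player 2: {S1, S3, S4}.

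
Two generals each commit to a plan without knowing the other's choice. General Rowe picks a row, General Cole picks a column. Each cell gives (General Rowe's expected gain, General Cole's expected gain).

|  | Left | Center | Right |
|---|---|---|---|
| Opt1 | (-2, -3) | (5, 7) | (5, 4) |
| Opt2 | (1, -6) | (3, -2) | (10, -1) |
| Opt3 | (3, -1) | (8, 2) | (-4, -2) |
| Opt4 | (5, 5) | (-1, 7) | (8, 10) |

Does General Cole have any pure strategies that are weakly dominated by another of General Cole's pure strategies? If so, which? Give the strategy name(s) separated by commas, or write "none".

Left

Left is weakly dominated by Center (Opt1: 7>-3, Opt2: -2>-6, Opt3: 2>-1, Opt4: 7>5).
Center: no other strategy beats it everywhere (Left at Opt1 (7>-3); Right at Opt1 (7>4)).
Right: no other strategy beats it everywhere (Left at Opt1 (4>-3); Center at Opt2 (-1>-2)).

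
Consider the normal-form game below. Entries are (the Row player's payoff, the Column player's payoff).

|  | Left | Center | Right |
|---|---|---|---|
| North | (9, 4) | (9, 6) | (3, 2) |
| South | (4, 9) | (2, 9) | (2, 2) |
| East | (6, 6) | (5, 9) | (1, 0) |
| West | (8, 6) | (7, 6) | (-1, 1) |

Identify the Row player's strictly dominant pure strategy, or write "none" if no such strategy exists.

North vs South: Left: 9>4, Center: 9>2, Right: 3>2.
North vs East: Left: 9>6, Center: 9>5, Right: 3>1.
North vs West: Left: 9>8, Center: 9>7, Right: 3>-1.
North strictly beats every other strategy against every opponent action, so it is strictly dominant.

North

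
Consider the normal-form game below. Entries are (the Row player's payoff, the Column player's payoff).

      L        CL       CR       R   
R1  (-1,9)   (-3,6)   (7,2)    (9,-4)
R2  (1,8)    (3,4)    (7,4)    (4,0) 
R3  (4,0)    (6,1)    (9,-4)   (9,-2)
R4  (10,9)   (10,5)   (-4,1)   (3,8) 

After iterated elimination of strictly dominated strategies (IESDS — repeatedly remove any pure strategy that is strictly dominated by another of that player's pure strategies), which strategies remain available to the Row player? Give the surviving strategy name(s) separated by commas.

R4

The Row player's strategy R2 is strictly dominated by R3 (L: 4>1, CL: 6>3, CR: 9>7, R: 9>4) and is removed.
Column CR is eliminated: L beats it against every remaining row (R1: 9>2, R3: 0>-4, R4: 9>1).
Column R is eliminated: L beats it against every remaining row (R1: 9>-4, R3: 0>-2, R4: 9>8).
Row R1 is eliminated: R3 beats it against every remaining column (L: 4>-1, CL: 6>-3).
The Row player's strategy R3 is strictly dominated by R4 (L: 10>4, CL: 10>6) and is removed.
The Column player's strategy CL is strictly dominated by L (R4: 9>5) and is removed.
Among the remaining strategies, none is strictly dominated by another pure strategy of the same player, so the elimination stops.
Surviving strategies — the Row player: {R4}; the Column player: {L}.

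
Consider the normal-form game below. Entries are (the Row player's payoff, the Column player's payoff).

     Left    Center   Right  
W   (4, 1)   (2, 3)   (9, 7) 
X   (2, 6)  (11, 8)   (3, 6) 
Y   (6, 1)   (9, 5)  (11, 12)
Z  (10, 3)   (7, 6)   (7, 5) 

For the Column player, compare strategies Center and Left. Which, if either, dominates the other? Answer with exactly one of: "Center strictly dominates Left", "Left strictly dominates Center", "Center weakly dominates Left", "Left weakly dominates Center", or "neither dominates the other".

Center strictly dominates Left

Center's payoffs vs Left's, by the Row player's action — W: 3>1, X: 8>6, Y: 5>1, Z: 6>3.
Every comparison favours Center, so Center strictly dominates Left.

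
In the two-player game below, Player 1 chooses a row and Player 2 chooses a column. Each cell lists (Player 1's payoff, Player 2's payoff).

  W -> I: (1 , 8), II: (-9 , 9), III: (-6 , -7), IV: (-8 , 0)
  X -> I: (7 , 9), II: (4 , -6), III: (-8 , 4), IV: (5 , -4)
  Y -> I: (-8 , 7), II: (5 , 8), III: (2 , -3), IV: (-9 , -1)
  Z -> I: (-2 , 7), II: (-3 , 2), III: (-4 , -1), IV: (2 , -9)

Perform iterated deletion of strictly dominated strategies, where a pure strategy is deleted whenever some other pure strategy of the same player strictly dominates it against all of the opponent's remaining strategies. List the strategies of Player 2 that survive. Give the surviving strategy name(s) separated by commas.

Player 2's strategy III is strictly dominated by I (W: 8>-7, X: 9>4, Y: 7>-3, Z: 7>-1) and is removed.
Row W is eliminated: X beats it against every remaining column (I: 7>1, II: 4>-9, IV: 5>-8).
Row Z is eliminated: X beats it against every remaining column (I: 7>-2, II: 4>-3, IV: 5>2).
Column IV is eliminated: I beats it against every remaining row (X: 9>-4, Y: 7>-1).
Among the remaining strategies, none is strictly dominated by another pure strategy of the same player, so the elimination stops.
Surviving strategies — Player 1: {X, Y}; Player 2: {I, II}.

I, II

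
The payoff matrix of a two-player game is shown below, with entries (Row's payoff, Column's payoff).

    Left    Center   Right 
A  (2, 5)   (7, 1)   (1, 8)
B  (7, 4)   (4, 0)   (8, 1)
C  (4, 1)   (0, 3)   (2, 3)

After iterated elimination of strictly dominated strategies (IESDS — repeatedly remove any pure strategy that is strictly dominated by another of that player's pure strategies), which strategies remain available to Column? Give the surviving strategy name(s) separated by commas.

For Row, B strictly dominates C on the remaining columns (Left: 7>4, Center: 4>0, Right: 8>2); eliminate C.
Column Center is eliminated: Left beats it against every remaining row (A: 5>1, B: 4>0).
Row's strategy A is strictly dominated by B (Left: 7>2, Right: 8>1) and is removed.
Column Right is eliminated: Left beats it against every remaining row (B: 4>1).
Among the remaining strategies, none is strictly dominated by another pure strategy of the same player, so the elimination stops.
Surviving strategies — Row: {B}; Column: {Left}.

Left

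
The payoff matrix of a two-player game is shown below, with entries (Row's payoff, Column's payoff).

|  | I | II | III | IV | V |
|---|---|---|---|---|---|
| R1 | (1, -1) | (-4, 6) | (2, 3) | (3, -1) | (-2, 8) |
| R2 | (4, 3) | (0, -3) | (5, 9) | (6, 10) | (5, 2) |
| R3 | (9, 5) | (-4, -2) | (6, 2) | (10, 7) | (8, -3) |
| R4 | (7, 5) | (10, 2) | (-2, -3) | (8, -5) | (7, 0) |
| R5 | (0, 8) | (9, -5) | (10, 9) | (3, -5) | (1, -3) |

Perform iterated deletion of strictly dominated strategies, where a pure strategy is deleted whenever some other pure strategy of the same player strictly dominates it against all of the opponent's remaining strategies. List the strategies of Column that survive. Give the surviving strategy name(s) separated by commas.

I, III, IV

Row's strategy R1 is strictly dominated by R2 (I: 4>1, II: 0>-4, III: 5>2, IV: 6>3, V: 5>-2) and is removed.
Column II is eliminated: I beats it against every remaining row (R2: 3>-3, R3: 5>-2, R4: 5>2, R5: 8>-5).
For Row, R3 strictly dominates R2 on the remaining columns (I: 9>4, III: 6>5, IV: 10>6, V: 8>5); eliminate R2.
For Row, R3 strictly dominates R4 on the remaining columns (I: 9>7, III: 6>-2, IV: 10>8, V: 8>7); eliminate R4.
Column V is eliminated: I beats it against every remaining row (R3: 5>-3, R5: 8>-3).
Among the remaining strategies, none is strictly dominated by another pure strategy of the same player, so the elimination stops.
Surviving strategies — Row: {R3, R5}; Column: {I, III, IV}.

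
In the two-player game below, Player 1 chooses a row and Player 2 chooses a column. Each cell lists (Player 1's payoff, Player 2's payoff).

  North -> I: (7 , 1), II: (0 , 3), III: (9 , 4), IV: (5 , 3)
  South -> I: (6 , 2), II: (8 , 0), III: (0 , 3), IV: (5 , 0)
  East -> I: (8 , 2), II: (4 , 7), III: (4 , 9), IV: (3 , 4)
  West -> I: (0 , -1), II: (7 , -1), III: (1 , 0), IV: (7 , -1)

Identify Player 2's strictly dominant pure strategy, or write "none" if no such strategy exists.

III vs I: North: 4>1, South: 3>2, East: 9>2, West: 0>-1.
III vs II: North: 4>3, South: 3>0, East: 9>7, West: 0>-1.
III vs IV: North: 4>3, South: 3>0, East: 9>4, West: 0>-1.
III strictly beats every other strategy against every opponent action, so it is strictly dominant.

III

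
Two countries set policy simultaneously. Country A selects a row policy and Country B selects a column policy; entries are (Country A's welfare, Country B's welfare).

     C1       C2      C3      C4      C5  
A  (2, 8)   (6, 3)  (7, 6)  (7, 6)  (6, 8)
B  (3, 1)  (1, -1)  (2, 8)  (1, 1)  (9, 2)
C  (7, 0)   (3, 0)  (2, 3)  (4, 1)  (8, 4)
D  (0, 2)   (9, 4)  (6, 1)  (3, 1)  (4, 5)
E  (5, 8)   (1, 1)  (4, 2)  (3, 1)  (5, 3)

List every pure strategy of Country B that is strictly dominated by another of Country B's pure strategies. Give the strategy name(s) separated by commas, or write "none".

C2, C4

Nothing dominates C1: C2 at A (8>3); C3 at A (8>6); C4 at A (8>6); C5 at A (8=8).
C2 is strictly dominated by C5 (A: 8>3, B: 2>-1, C: 4>0, D: 5>4, E: 3>1).
Nothing dominates C3: C1 at B (8>1); C2 at A (6>3); C4 at A (6=6); C5 at B (8>2).
C4 is strictly dominated by C5 (A: 8>6, B: 2>1, C: 4>1, D: 5>1, E: 3>1).
C5: no other strategy beats it everywhere (C1 at A (8=8); C2 at A (8>3); C3 at A (8>6); C4 at A (8>6)).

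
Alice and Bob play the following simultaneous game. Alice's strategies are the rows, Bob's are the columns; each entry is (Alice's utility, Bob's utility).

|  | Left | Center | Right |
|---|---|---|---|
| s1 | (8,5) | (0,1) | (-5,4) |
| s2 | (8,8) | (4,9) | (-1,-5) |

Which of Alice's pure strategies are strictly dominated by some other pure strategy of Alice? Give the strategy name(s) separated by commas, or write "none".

none

Nothing dominates s1: s2 at Left (8=8).
s2: no other strategy beats it everywhere (s1 at Left (8=8)).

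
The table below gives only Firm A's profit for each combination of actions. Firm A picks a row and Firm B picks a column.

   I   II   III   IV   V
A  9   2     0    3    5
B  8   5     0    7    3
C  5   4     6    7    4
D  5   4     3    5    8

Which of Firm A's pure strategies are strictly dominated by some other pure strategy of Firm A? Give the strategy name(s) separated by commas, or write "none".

none

A: no other strategy beats it everywhere (B at I (9>8); C at I (9>5); D at I (9>5)).
B: no other strategy beats it everywhere (A at II (5>2); C at I (8>5); D at I (8>5)).
C: no other strategy beats it everywhere (A at II (4>2); B at III (6>0); D at I (5=5)).
Nothing dominates D: A at II (4>2); B at III (3>0); C at I (5=5).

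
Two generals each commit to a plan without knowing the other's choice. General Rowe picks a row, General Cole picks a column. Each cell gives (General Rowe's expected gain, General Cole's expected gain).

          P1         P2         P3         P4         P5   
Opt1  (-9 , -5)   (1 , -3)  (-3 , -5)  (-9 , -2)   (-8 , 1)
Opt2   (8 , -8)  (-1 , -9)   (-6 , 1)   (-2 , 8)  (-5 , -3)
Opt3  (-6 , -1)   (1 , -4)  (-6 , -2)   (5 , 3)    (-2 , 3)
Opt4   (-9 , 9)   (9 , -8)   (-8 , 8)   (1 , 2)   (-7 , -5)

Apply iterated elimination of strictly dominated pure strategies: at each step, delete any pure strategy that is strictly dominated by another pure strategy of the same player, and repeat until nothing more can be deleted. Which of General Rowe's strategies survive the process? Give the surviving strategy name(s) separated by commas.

Opt3

For General Cole, P4 strictly dominates P2 on the remaining rows (Opt1: -2>-3, Opt2: 8>-9, Opt3: 3>-4, Opt4: 2>-8); eliminate P2.
For General Rowe, Opt3 strictly dominates Opt4 on the remaining columns (P1: -6>-9, P3: -6>-8, P4: 5>1, P5: -2>-7); eliminate Opt4.
General Cole's strategy P1 is strictly dominated by P4 (Opt1: -2>-5, Opt2: 8>-8, Opt3: 3>-1) and is removed.
For General Cole, P4 strictly dominates P3 on the remaining rows (Opt1: -2>-5, Opt2: 8>1, Opt3: 3>-2); eliminate P3.
Row Opt1 is eliminated: Opt2 beats it against every remaining column (P4: -2>-9, P5: -5>-8).
For General Rowe, Opt3 strictly dominates Opt2 on the remaining columns (P4: 5>-2, P5: -2>-5); eliminate Opt2.
Among the remaining strategies, none is strictly dominated by another pure strategy of the same player, so the elimination stops.
Surviving strategies — General Rowe: {Opt3}; General Cole: {P4, P5}.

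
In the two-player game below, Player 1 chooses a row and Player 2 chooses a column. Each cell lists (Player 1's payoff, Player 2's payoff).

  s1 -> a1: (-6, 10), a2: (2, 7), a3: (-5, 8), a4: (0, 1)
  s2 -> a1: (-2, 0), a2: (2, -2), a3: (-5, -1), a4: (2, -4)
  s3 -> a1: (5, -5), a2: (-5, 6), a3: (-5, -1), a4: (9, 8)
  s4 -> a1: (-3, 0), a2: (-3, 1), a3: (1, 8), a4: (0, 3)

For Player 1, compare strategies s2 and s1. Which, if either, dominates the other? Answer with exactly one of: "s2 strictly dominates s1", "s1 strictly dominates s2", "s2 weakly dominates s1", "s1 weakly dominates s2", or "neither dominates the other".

Compare s2 to s1 across each opponent action: a1: -2>-6, a2: 2=2, a3: -5=-5, a4: 2>0.
s2 is at least as good everywhere and strictly better somewhere (tied only at a2, a3), so s2 weakly but not strictly dominates s1.

s2 weakly dominates s1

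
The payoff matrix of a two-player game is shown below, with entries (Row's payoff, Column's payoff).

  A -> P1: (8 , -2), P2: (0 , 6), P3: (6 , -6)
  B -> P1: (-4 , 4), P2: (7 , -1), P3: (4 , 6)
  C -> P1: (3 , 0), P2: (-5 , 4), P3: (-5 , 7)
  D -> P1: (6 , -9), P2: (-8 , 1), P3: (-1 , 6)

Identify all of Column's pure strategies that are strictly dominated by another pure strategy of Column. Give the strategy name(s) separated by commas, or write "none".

none

Nothing dominates P1: P2 at B (4>-1); P3 at A (-2>-6).
Nothing dominates P2: P1 at A (6>-2); P3 at A (6>-6).
P3 is not dominated — it holds its own against P1 at B (6>4); P2 at B (6>-1).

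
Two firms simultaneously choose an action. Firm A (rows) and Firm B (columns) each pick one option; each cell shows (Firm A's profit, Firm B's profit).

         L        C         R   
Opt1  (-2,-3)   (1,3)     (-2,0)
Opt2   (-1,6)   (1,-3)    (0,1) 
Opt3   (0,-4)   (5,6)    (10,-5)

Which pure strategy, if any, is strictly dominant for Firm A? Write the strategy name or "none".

Opt3

Opt3 vs Opt1: L: 0>-2, C: 5>1, R: 10>-2.
Opt3 vs Opt2: L: 0>-1, C: 5>1, R: 10>0.
Opt3 strictly beats every other strategy against every opponent action, so it is strictly dominant.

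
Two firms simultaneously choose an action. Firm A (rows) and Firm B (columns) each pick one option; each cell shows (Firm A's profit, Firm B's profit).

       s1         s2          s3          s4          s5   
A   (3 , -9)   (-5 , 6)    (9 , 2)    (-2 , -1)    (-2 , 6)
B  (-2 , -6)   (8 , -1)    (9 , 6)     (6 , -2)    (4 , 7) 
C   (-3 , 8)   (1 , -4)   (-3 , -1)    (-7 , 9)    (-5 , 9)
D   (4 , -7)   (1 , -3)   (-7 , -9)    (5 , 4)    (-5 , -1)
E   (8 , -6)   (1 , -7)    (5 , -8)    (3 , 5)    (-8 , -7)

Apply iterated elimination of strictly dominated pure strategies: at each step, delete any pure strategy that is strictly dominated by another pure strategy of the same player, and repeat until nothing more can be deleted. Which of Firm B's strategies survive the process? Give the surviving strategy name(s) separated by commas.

s5

For Firm A, B strictly dominates C on the remaining columns (s1: -2>-3, s2: 8>1, s3: 9>-3, s4: 6>-7, s5: 4>-5); eliminate C.
Column s1 is eliminated: s4 beats it against every remaining row (A: -1>-9, B: -2>-6, D: 4>-7, E: 5>-6).
Row D is eliminated: B beats it against every remaining column (s2: 8>1, s3: 9>-7, s4: 6>5, s5: 4>-5).
For Firm A, B strictly dominates E on the remaining columns (s2: 8>1, s3: 9>5, s4: 6>3, s5: 4>-8); eliminate E.
For Firm B, s5 strictly dominates s3 on the remaining rows (A: 6>2, B: 7>6); eliminate s3.
For Firm A, B strictly dominates A on the remaining columns (s2: 8>-5, s4: 6>-2, s5: 4>-2); eliminate A.
Firm B's strategy s2 is strictly dominated by s5 (B: 7>-1) and is removed.
Firm B's strategy s4 is strictly dominated by s5 (B: 7>-2) and is removed.
Among the remaining strategies, none is strictly dominated by another pure strategy of the same player, so the elimination stops.
Surviving strategies — Firm A: {B}; Firm B: {s5}.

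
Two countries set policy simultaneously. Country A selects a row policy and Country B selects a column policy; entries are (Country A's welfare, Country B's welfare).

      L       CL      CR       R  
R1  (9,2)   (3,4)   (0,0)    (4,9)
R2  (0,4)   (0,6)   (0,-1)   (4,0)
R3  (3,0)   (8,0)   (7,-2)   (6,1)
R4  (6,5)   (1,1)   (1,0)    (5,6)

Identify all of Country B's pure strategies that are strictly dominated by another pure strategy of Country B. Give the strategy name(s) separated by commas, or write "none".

CR

L is not dominated — it holds its own against CL at R3 (0=0); CR at R1 (2>0); R at R2 (4>0).
CL is not dominated — it holds its own against L at R1 (4>2); CR at R1 (4>0); R at R2 (6>0).
L strictly dominates CR — R1: 2>0, R2: 4>-1, R3: 0>-2, R4: 5>0.
R is not dominated — it holds its own against L at R1 (9>2); CL at R1 (9>4); CR at R1 (9>0).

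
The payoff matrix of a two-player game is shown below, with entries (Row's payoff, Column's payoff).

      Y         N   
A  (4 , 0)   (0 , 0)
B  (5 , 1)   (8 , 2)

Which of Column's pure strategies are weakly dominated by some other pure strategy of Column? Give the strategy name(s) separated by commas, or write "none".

Y

Y: dominated, since N does at least as well everywhere (A: 0=0, B: 2>1).
Nothing dominates N: Y at B (2>1).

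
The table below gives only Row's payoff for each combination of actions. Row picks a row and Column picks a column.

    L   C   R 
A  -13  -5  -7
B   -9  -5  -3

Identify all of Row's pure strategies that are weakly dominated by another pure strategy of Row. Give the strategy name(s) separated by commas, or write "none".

A is weakly dominated by B (L: -9>-13, C: -5=-5, R: -3>-7).
B: no other strategy beats it everywhere (A at L (-9>-13)).

A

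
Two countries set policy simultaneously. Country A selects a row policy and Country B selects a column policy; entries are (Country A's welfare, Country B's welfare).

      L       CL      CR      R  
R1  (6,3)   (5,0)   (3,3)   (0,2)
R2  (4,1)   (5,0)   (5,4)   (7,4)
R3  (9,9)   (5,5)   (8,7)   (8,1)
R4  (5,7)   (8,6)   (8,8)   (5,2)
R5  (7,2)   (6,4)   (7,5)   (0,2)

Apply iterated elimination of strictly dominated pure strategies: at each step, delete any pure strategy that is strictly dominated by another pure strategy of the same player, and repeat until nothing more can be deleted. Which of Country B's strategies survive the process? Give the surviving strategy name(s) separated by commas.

L, CR

Column CL is eliminated: CR beats it against every remaining row (R1: 3>0, R2: 4>0, R3: 7>5, R4: 8>6, R5: 5>4).
For Country A, R3 strictly dominates R1 on the remaining columns (L: 9>6, CR: 8>3, R: 8>0); eliminate R1.
For Country A, R3 strictly dominates R2 on the remaining columns (L: 9>4, CR: 8>5, R: 8>7); eliminate R2.
Country A's strategy R5 is strictly dominated by R3 (L: 9>7, CR: 8>7, R: 8>0) and is removed.
Country B's strategy R is strictly dominated by L (R3: 9>1, R4: 7>2) and is removed.
Among the remaining strategies, none is strictly dominated by another pure strategy of the same player, so the elimination stops.
Surviving strategies — Country A: {R3, R4}; Country B: {L, CR}.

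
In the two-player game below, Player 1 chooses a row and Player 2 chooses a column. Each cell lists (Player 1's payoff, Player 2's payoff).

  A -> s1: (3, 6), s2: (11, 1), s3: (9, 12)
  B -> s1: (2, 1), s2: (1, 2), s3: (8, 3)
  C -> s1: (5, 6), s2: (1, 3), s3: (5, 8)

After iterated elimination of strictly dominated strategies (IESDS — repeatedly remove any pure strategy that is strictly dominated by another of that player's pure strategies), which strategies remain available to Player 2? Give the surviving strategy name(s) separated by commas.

s3

Row B is eliminated: A beats it against every remaining column (s1: 3>2, s2: 11>1, s3: 9>8).
For Player 2, s3 strictly dominates s1 on the remaining rows (A: 12>6, C: 8>6); eliminate s1.
For Player 1, A strictly dominates C on the remaining columns (s2: 11>1, s3: 9>5); eliminate C.
Column s2 is eliminated: s3 beats it against every remaining row (A: 12>1).
Among the remaining strategies, none is strictly dominated by another pure strategy of the same player, so the elimination stops.
Surviving strategies — Player 1: {A}; Player 2: {s3}.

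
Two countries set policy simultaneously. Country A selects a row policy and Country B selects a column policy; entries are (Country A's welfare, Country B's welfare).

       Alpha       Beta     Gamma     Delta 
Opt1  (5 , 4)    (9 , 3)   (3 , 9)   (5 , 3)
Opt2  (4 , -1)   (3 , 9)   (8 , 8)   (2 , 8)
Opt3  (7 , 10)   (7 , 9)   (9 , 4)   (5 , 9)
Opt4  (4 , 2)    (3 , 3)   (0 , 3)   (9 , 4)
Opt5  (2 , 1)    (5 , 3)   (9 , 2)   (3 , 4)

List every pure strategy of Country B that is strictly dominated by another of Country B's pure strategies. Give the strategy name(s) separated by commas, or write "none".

none

Alpha is not dominated — it holds its own against Beta at Opt1 (4>3); Gamma at Opt3 (10>4); Delta at Opt1 (4>3).
Beta is not dominated — it holds its own against Alpha at Opt2 (9>-1); Gamma at Opt2 (9>8); Delta at Opt1 (3=3).
Gamma is not dominated — it holds its own against Alpha at Opt1 (9>4); Beta at Opt1 (9>3); Delta at Opt1 (9>3).
Nothing dominates Delta: Alpha at Opt2 (8>-1); Beta at Opt1 (3=3); Gamma at Opt2 (8=8).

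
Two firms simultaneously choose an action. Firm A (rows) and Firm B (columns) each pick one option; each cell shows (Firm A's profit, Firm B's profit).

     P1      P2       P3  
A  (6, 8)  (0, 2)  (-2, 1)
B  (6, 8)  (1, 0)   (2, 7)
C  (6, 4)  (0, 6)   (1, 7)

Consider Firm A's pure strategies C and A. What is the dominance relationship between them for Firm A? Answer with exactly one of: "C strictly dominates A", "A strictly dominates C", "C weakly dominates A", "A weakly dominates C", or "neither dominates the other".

Compare C to A across each choice by Firm B: P1: 6=6, P2: 0=0, P3: 1>-2.
C is at least as good everywhere and strictly better somewhere (tied only at P1, P2), so C weakly but not strictly dominates A.

C weakly dominates A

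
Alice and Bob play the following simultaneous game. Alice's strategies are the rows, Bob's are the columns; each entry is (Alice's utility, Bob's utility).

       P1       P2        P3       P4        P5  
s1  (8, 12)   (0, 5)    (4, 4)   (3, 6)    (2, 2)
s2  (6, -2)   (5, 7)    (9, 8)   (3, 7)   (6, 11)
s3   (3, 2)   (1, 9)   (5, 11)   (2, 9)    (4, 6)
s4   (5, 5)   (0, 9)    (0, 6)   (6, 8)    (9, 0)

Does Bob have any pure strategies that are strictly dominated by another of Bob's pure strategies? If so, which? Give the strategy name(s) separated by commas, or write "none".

none

Nothing dominates P1: P2 at s1 (12>5); P3 at s1 (12>4); P4 at s1 (12>6); P5 at s1 (12>2).
P2 is not dominated — it holds its own against P1 at s2 (7>-2); P3 at s1 (5>4); P4 at s2 (7=7); P5 at s1 (5>2).
P3 is not dominated — it holds its own against P1 at s2 (8>-2); P2 at s2 (8>7); P4 at s2 (8>7); P5 at s1 (4>2).
P4 is not dominated — it holds its own against P1 at s2 (7>-2); P2 at s1 (6>5); P3 at s1 (6>4); P5 at s1 (6>2).
P5: no other strategy beats it everywhere (P1 at s2 (11>-2); P2 at s2 (11>7); P3 at s2 (11>8); P4 at s2 (11>7)).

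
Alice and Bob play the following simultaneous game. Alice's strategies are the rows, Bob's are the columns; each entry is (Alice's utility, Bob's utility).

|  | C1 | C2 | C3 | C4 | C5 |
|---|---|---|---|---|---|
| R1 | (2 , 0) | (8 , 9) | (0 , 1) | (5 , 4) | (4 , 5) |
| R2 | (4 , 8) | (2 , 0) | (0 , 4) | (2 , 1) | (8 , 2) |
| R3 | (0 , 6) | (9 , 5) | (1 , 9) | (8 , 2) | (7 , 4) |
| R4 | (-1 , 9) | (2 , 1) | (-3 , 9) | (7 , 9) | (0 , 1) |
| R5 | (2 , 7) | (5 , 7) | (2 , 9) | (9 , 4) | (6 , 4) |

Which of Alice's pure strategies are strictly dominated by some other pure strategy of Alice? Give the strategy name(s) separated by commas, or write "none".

R1 is not dominated — it holds its own against R2 at C2 (8>2); R3 at C1 (2>0); R4 at C1 (2>-1); R5 at C1 (2=2).
R2: no other strategy beats it everywhere (R1 at C1 (4>2); R3 at C1 (4>0); R4 at C1 (4>-1); R5 at C1 (4>2)).
R3: no other strategy beats it everywhere (R1 at C2 (9>8); R2 at C2 (9>2); R4 at C1 (0>-1); R5 at C2 (9>5)).
R4: dominated, since R3 does at least as well everywhere (C1: 0>-1, C2: 9>2, C3: 1>-3, C4: 8>7, C5: 7>0).
R5 is not dominated — it holds its own against R1 at C1 (2=2); R2 at C2 (5>2); R3 at C1 (2>0); R4 at C1 (2>-1).

R4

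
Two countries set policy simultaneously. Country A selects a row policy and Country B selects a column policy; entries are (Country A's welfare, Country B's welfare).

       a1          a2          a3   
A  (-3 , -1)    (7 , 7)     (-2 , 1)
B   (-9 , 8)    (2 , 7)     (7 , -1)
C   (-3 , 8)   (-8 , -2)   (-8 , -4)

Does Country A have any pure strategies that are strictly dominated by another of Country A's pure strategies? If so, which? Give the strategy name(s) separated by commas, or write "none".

none

Nothing dominates A: B at a1 (-3>-9); C at a1 (-3=-3).
B: no other strategy beats it everywhere (A at a3 (7>-2); C at a2 (2>-8)).
C is not dominated — it holds its own against A at a1 (-3=-3); B at a1 (-3>-9).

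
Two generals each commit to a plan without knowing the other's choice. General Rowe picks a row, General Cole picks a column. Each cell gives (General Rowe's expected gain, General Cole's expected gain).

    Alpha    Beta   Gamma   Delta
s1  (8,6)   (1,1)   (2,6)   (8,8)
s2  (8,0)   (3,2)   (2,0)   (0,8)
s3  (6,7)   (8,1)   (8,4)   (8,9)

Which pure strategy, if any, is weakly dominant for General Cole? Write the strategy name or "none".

Delta

Delta vs Alpha: s1: 8>6, s2: 8>0, s3: 9>7.
Delta vs Beta: s1: 8>1, s2: 8>2, s3: 9>1.
Delta vs Gamma: s1: 8>6, s2: 8>0, s3: 9>4.
Delta is at least as good as every other strategy against every opponent action, so it is weakly dominant.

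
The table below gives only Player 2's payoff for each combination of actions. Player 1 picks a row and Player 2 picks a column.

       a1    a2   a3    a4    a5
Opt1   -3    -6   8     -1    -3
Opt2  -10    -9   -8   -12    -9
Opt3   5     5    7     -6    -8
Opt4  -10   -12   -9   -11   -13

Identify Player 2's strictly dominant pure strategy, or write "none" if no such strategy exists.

a3

a3 vs a1: Opt1: 8>-3, Opt2: -8>-10, Opt3: 7>5, Opt4: -9>-10.
a3 vs a2: Opt1: 8>-6, Opt2: -8>-9, Opt3: 7>5, Opt4: -9>-12.
a3 vs a4: Opt1: 8>-1, Opt2: -8>-12, Opt3: 7>-6, Opt4: -9>-11.
a3 vs a5: Opt1: 8>-3, Opt2: -8>-9, Opt3: 7>-8, Opt4: -9>-13.
a3 strictly beats every other strategy against every opponent action, so it is strictly dominant.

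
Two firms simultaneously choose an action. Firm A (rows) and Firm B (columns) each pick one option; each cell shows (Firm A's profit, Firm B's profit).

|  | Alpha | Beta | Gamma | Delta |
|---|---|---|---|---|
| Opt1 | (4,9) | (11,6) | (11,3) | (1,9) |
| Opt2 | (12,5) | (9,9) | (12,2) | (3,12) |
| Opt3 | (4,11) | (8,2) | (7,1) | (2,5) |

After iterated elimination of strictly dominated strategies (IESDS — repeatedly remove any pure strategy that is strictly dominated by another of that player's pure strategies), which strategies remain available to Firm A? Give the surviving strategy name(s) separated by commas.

Opt2

Row Opt3 is eliminated: Opt2 beats it against every remaining column (Alpha: 12>4, Beta: 9>8, Gamma: 12>7, Delta: 3>2).
Column Beta is eliminated: Delta beats it against every remaining row (Opt1: 9>6, Opt2: 12>9).
For Firm A, Opt2 strictly dominates Opt1 on the remaining columns (Alpha: 12>4, Gamma: 12>11, Delta: 3>1); eliminate Opt1.
For Firm B, Delta strictly dominates Alpha on the remaining rows (Opt2: 12>5); eliminate Alpha.
For Firm B, Delta strictly dominates Gamma on the remaining rows (Opt2: 12>2); eliminate Gamma.
Among the remaining strategies, none is strictly dominated by another pure strategy of the same player, so the elimination stops.
Surviving strategies — Firm A: {Opt2}; Firm B: {Delta}.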